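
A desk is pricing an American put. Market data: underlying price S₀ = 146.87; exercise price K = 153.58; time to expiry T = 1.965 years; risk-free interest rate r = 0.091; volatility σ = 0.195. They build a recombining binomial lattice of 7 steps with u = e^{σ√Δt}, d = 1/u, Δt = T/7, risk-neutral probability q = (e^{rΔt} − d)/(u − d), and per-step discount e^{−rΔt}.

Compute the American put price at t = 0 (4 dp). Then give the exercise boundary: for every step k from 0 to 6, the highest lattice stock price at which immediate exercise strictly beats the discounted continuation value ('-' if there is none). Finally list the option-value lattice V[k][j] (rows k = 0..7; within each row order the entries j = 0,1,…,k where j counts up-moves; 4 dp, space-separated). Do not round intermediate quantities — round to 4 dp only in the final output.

Δt=0.28071  u=1.10884  d=0.90184  q=0.59919  discount=0.97478
step 7 (expiry): payoffs max(K−S,0) = 82.3199 65.9636 45.8530 21.1265 0.0000 0.0000 0.0000 0.0000
step 6: (k=6,j=0): S=79.0162, (K−S)⁺=74.5638, hold=70.6903 ⇒ V=74.5638 exercise | (k=6,j=1): S=97.1528, (K−S)⁺=56.4272, hold=52.5537 ⇒ V=56.4272 exercise | (k=6,j=2): S=119.4522, (K−S)⁺=34.1278, hold=30.2543 ⇒ V=34.1278 exercise | (k=6,j=3): S=146.8700, (K−S)⁺=6.7100, hold=8.2541 ⇒ V=8.2541 continue | (k=6,j=4): S=180.5810, (K−S)⁺=0.0000, hold=0.0000 ⇒ V=0.0000 continue | (k=6,j=5): S=222.0297, (K−S)⁺=0.0000, hold=0.0000 ⇒ V=0.0000 continue | (k=6,j=6): S=272.9921, (K−S)⁺=0.0000, hold=0.0000 ⇒ V=0.0000 continue  boundary S*=119.4522
step 5: (k=5,j=0): S=87.6164, (K−S)⁺=65.9636, hold=62.0900 ⇒ V=65.9636 exercise | (k=5,j=1): S=107.7270, (K−S)⁺=45.8530, hold=41.9795 ⇒ V=45.8530 exercise | (k=5,j=2): S=132.4535, (K−S)⁺=21.1265, hold=18.1548 ⇒ V=21.1265 exercise | (k=5,j=3): S=162.8556, (K−S)⁺=0.0000, hold=3.2249 ⇒ V=3.2249 continue | (k=5,j=4): S=200.2357, (K−S)⁺=0.0000, hold=0.0000 ⇒ V=0.0000 continue | (k=5,j=5): S=246.1958, (K−S)⁺=0.0000, hold=0.0000 ⇒ V=0.0000 continue  boundary S*=132.4535
step 4: (k=4,j=0): S=97.1528, (K−S)⁺=56.4272, hold=52.5537 ⇒ V=56.4272 exercise | (k=4,j=1): S=119.4522, (K−S)⁺=34.1278, hold=30.2543 ⇒ V=34.1278 exercise | (k=4,j=2): S=146.8700, (K−S)⁺=6.7100, hold=10.1377 ⇒ V=10.1377 continue | (k=4,j=3): S=180.5810, (K−S)⁺=0.0000, hold=1.2600 ⇒ V=1.2600 continue | (k=4,j=4): S=222.0297, (K−S)⁺=0.0000, hold=0.0000 ⇒ V=0.0000 continue  boundary S*=119.4522
step 3: (k=3,j=0): S=107.7270, (K−S)⁺=45.8530, hold=41.9795 ⇒ V=45.8530 exercise | (k=3,j=1): S=132.4535, (K−S)⁺=21.1265, hold=19.2550 ⇒ V=21.1265 exercise | (k=3,j=2): S=162.8556, (K−S)⁺=0.0000, hold=4.6967 ⇒ V=4.6967 continue | (k=3,j=3): S=200.2357, (K−S)⁺=0.0000, hold=0.4923 ⇒ V=0.4923 continue  boundary S*=132.4535
step 2: (k=2,j=0): S=119.4522, (K−S)⁺=34.1278, hold=30.2543 ⇒ V=34.1278 exercise | (k=2,j=1): S=146.8700, (K−S)⁺=6.7100, hold=10.9974 ⇒ V=10.9974 continue | (k=2,j=2): S=180.5810, (K−S)⁺=0.0000, hold=2.1225 ⇒ V=2.1225 continue  boundary S*=119.4522
step 1: (k=1,j=0): S=132.4535, (K−S)⁺=21.1265, hold=19.7571 ⇒ V=21.1265 exercise | (k=1,j=1): S=162.8556, (K−S)⁺=0.0000, hold=5.5364 ⇒ V=5.5364 continue  boundary S*=132.4535
step 0: (k=0,j=0): S=146.8700, (K−S)⁺=6.7100, hold=11.4878 ⇒ V=11.4878 continue  boundary S*=-

price = 11.4878
boundary = - 132.4535 119.4522 132.4535 119.4522 132.4535 119.4522
tree:
11.4878
21.1265 5.5364
34.1278 10.9974 2.1225
45.8530 21.1265 4.6967 0.4923
56.4272 34.1278 10.1377 1.2600 0.0000
65.9636 45.8530 21.1265 3.2249 0.0000 0.0000
74.5638 56.4272 34.1278 8.2541 0.0000 0.0000 0.0000
82.3199 65.9636 45.8530 21.1265 0.0000 0.0000 0.0000 0.0000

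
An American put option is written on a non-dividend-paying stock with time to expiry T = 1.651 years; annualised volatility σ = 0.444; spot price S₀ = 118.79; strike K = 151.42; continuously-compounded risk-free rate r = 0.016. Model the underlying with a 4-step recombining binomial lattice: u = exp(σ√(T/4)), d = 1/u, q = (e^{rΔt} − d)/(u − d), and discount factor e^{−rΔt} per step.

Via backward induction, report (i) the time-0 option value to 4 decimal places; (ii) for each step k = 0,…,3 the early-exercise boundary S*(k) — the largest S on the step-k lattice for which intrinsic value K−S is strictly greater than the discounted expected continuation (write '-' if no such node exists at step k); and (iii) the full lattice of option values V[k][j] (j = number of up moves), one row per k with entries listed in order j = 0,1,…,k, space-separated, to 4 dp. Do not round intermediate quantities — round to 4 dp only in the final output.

Δt=0.41275  u=1.33010  d=0.75183  q=0.44063  discount=0.99342
step 4 (expiry): payoffs max(K−S,0) = 113.4668 84.2749 32.6300 0.0000 0.0000
step 3: (k=3,j=0): S=50.4814, (K−S)⁺=100.9386, hold=99.9419 ⇒ V=100.9386 exercise | (k=3,j=1): S=89.3094, (K−S)⁺=62.1106, hold=61.1139 ⇒ V=62.1106 exercise | (k=3,j=2): S=158.0020, (K−S)⁺=0.0000, hold=18.1323 ⇒ V=18.1323 continue | (k=3,j=3): S=279.5298, (K−S)⁺=0.0000, hold=0.0000 ⇒ V=0.0000 continue  boundary S*=89.3094
step 2: (k=2,j=0): S=67.1451, (K−S)⁺=84.2749, hold=83.2782 ⇒ V=84.2749 exercise | (k=2,j=1): S=118.7900, (K−S)⁺=32.6300, hold=42.4514 ⇒ V=42.4514 continue | (k=2,j=2): S=210.1577, (K−S)⁺=0.0000, hold=10.0760 ⇒ V=10.0760 continue  boundary S*=67.1451
step 1: (k=1,j=0): S=89.3094, (K−S)⁺=62.1106, hold=65.4130 ⇒ V=65.4130 continue | (k=1,j=1): S=158.0020, (K−S)⁺=0.0000, hold=28.0004 ⇒ V=28.0004 continue  boundary S*=-
step 0: (k=0,j=0): S=118.7900, (K−S)⁺=32.6300, hold=48.6060 ⇒ V=48.6060 continue  boundary S*=-

price = 48.6060
boundary = - - 67.1451 89.3094
tree:
48.6060
65.4130 28.0004
84.2749 42.4514 10.0760
100.9386 62.1106 18.1323 0.0000
113.4668 84.2749 32.6300 0.0000 0.0000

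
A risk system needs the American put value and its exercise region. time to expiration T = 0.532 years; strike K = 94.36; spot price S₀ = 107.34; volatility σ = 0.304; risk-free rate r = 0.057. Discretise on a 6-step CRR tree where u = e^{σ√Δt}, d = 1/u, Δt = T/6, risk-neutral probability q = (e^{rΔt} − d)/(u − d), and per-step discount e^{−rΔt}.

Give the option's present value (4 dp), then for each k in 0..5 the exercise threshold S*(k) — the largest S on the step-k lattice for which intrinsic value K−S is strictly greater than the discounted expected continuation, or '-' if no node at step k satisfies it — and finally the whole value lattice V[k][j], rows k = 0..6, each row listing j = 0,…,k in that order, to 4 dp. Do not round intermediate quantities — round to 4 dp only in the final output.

price = 3.3437
boundary = - - - - 74.7324 81.8130
tree:
3.3437
5.4635 1.3022
8.6917 2.3583 0.2814
13.3617 4.2075 0.5717 0.0000
19.6276 7.3620 1.1617 0.0000 0.0000
26.0954 12.5470 2.3603 0.0000 0.0000 0.0000
32.0034 19.6276 4.7956 0.0000 0.0000 0.0000 0.0000

Δt=0.08867, u=1.09475, d=0.91345, q=0.50533, disc=e^(-rΔt)=0.99496
k=6 terminal: V=max(K-S,0) → 32.0034 19.6276 4.7956 0.0000 0.0000 0.0000 0.0000
k=5: j=0 S=68.2646 intr=26.0954 cont=25.6197 V=26.0954[EX]; j=1 S=81.8130 intr=12.5470 cont=12.0714 V=12.5470[EX]; j=2 S=98.0502 intr=0.0000 cont=2.3603 V=2.3603[hold]; j=3 S=117.5100 intr=0.0000 cont=0.0000 V=0.0000[hold]; j=4 S=140.8319 intr=0.0000 cont=0.0000 V=0.0000[hold]; j=5 S=168.7825 intr=0.0000 cont=0.0000 V=0.0000[hold]  S*(5)=81.8130
k=4: j=0 S=74.7324 intr=19.6276 cont=19.1519 V=19.6276[EX]; j=1 S=89.5644 intr=4.7956 cont=7.3620 V=7.3620[hold]; j=2 S=107.3400 intr=0.0000 cont=1.1617 V=1.1617[hold]; j=3 S=128.6435 intr=0.0000 cont=0.0000 V=0.0000[hold]; j=4 S=154.1751 intr=0.0000 cont=0.0000 V=0.0000[hold]  S*(4)=74.7324
k=3: j=0 S=81.8130 intr=12.5470 cont=13.3617 V=13.3617[hold]; j=1 S=98.0502 intr=0.0000 cont=4.2075 V=4.2075[hold]; j=2 S=117.5100 intr=0.0000 cont=0.5717 V=0.5717[hold]; j=3 S=140.8319 intr=0.0000 cont=0.0000 V=0.0000[hold]  S*(3)=-
k=2: j=0 S=89.5644 intr=4.7956 cont=8.6917 V=8.6917[hold]; j=1 S=107.3400 intr=0.0000 cont=2.3583 V=2.3583[hold]; j=2 S=128.6435 intr=0.0000 cont=0.2814 V=0.2814[hold]  S*(2)=-
k=1: j=0 S=98.0502 intr=0.0000 cont=5.4635 V=5.4635[hold]; j=1 S=117.5100 intr=0.0000 cont=1.3022 V=1.3022[hold]  S*(1)=-
k=0: j=0 S=107.3400 intr=0.0000 cont=3.3437 V=3.3437[hold]  S*(0)=-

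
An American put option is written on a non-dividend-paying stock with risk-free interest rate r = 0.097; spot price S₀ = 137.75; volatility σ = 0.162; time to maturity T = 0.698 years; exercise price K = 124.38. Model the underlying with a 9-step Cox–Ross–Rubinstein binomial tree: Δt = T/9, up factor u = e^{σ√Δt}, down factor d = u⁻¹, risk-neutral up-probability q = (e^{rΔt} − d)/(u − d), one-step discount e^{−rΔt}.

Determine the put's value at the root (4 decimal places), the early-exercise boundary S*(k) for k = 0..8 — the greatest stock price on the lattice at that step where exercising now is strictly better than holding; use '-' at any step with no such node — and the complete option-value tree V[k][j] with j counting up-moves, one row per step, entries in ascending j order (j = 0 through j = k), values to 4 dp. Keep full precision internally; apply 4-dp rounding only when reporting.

price = 1.0542
boundary = - - - - 115.0055 109.9324 115.0055 109.9324 115.0055
tree:
1.0542
1.8975 0.4381
3.3323 0.8505 0.1358
5.6855 1.6183 0.2882 0.0238
9.3745 3.0046 0.6040 0.0560 0.0000
14.4476 5.4108 1.2466 0.1320 0.0000 0.0000
19.2970 9.3745 2.5209 0.3109 0.0000 0.0000 0.0000
23.9325 14.4476 4.9592 0.7326 0.0000 0.0000 0.0000 0.0000
28.3635 19.2970 9.3745 1.7262 0.0000 0.0000 0.0000 0.0000 0.0000
32.5990 23.9325 14.4476 4.0672 0.0000 0.0000 0.0000 0.0000 0.0000 0.0000

params: Δt=0.07756 u=1.04615 d=0.95589 q=0.57238 e^(-rΔt)=0.99251
t_9 payoffs: 32.5990 23.9325 14.4476 4.0672 0.0000 0.0000 0.0000 0.0000 0.0000 0.0000
t_8: node(8,0) S=96.0165 payoff=28.3635 vs cont=27.4313 → 28.3635 [stop]  node(8,1) S=105.0830 payoff=19.2970 vs cont=18.3649 → 19.2970 [stop]  node(8,2) S=115.0055 payoff=9.3745 vs cont=8.4423 → 9.3745 [stop]  node(8,3) S=125.8651 payoff=0.0000 vs cont=1.7262 → 1.7262 [wait]  node(8,4) S=137.7500 payoff=0.0000 vs cont=0.0000 → 0.0000 [wait]  node(8,5) S=150.7572 payoff=0.0000 vs cont=0.0000 → 0.0000 [wait]  node(8,6) S=164.9926 payoff=0.0000 vs cont=0.0000 → 0.0000 [wait]  node(8,7) S=180.5722 payoff=0.0000 vs cont=0.0000 → 0.0000 [wait]  node(8,8) S=197.6229 payoff=0.0000 vs cont=0.0000 → 0.0000 [wait]  ⇒ S*(8)=115.0055
t_7: node(7,0) S=100.4475 payoff=23.9325 vs cont=23.0003 → 23.9325 [stop]  node(7,1) S=109.9324 payoff=14.4476 vs cont=13.5155 → 14.4476 [stop]  node(7,2) S=120.3128 payoff=4.0672 vs cont=4.9592 → 4.9592 [wait]  node(7,3) S=131.6735 payoff=0.0000 vs cont=0.7326 → 0.7326 [wait]  node(7,4) S=144.1069 payoff=0.0000 vs cont=0.0000 → 0.0000 [wait]  node(7,5) S=157.7144 payoff=0.0000 vs cont=0.0000 → 0.0000 [wait]  node(7,6) S=172.6067 payoff=0.0000 vs cont=0.0000 → 0.0000 [wait]  node(7,7) S=188.9053 payoff=0.0000 vs cont=0.0000 → 0.0000 [wait]  ⇒ S*(7)=109.9324
t_6: node(6,0) S=105.0830 payoff=19.2970 vs cont=18.3649 → 19.2970 [stop]  node(6,1) S=115.0055 payoff=9.3745 vs cont=8.9491 → 9.3745 [stop]  node(6,2) S=125.8651 payoff=0.0000 vs cont=2.5209 → 2.5209 [wait]  node(6,3) S=137.7500 payoff=0.0000 vs cont=0.3109 → 0.3109 [wait]  node(6,4) S=150.7572 payoff=0.0000 vs cont=0.0000 → 0.0000 [wait]  node(6,5) S=164.9926 payoff=0.0000 vs cont=0.0000 → 0.0000 [wait]  node(6,6) S=180.5722 payoff=0.0000 vs cont=0.0000 → 0.0000 [wait]  ⇒ S*(6)=115.0055
t_5: node(5,0) S=109.9324 payoff=14.4476 vs cont=13.5155 → 14.4476 [stop]  node(5,1) S=120.3128 payoff=4.0672 vs cont=5.4108 → 5.4108 [wait]  node(5,2) S=131.6735 payoff=0.0000 vs cont=1.2466 → 1.2466 [wait]  node(5,3) S=144.1069 payoff=0.0000 vs cont=0.1320 → 0.1320 [wait]  node(5,4) S=157.7144 payoff=0.0000 vs cont=0.0000 → 0.0000 [wait]  node(5,5) S=172.6067 payoff=0.0000 vs cont=0.0000 → 0.0000 [wait]  ⇒ S*(5)=109.9324
t_4: node(4,0) S=115.0055 payoff=9.3745 vs cont=9.2056 → 9.3745 [stop]  node(4,1) S=125.8651 payoff=0.0000 vs cont=3.0046 → 3.0046 [wait]  node(4,2) S=137.7500 payoff=0.0000 vs cont=0.6040 → 0.6040 [wait]  node(4,3) S=150.7572 payoff=0.0000 vs cont=0.0560 → 0.0560 [wait]  node(4,4) S=164.9926 payoff=0.0000 vs cont=0.0000 → 0.0000 [wait]  ⇒ S*(4)=115.0055
t_3: node(3,0) S=120.3128 payoff=4.0672 vs cont=5.6855 → 5.6855 [wait]  node(3,1) S=131.6735 payoff=0.0000 vs cont=1.6183 → 1.6183 [wait]  node(3,2) S=144.1069 payoff=0.0000 vs cont=0.2882 → 0.2882 [wait]  node(3,3) S=157.7144 payoff=0.0000 vs cont=0.0238 → 0.0238 [wait]  ⇒ S*(3)=-
t_2: node(2,0) S=125.8651 payoff=0.0000 vs cont=3.3323 → 3.3323 [wait]  node(2,1) S=137.7500 payoff=0.0000 vs cont=0.8505 → 0.8505 [wait]  node(2,2) S=150.7572 payoff=0.0000 vs cont=0.1358 → 0.1358 [wait]  ⇒ S*(2)=-
t_1: node(1,0) S=131.6735 payoff=0.0000 vs cont=1.8975 → 1.8975 [wait]  node(1,1) S=144.1069 payoff=0.0000 vs cont=0.4381 → 0.4381 [wait]  ⇒ S*(1)=-
t_0: node(0,0) S=137.7500 payoff=0.0000 vs cont=1.0542 → 1.0542 [wait]  ⇒ S*(0)=-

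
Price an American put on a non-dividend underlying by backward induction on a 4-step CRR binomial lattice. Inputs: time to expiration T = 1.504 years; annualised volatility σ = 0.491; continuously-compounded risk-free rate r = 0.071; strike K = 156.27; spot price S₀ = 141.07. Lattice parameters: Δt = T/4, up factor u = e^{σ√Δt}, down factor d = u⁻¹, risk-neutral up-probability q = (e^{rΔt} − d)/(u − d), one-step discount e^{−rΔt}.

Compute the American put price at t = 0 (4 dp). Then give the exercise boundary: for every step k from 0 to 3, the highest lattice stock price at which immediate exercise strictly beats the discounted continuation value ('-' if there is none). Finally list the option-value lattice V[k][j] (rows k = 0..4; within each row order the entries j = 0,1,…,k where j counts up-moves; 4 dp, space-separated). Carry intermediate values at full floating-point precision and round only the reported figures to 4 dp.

params: Δt=0.37600 u=1.35131 d=0.74002 q=0.46955 e^(-rΔt)=0.97366
t_4 payoffs: 113.9629 79.0155 15.2000 0.0000 0.0000
t_3: node(3,0) S=57.1700 payoff=99.1000 vs cont=94.9834 → 99.1000 [stop]  node(3,1) S=104.3949 payoff=51.8751 vs cont=47.7585 → 51.8751 [stop]  node(3,2) S=190.6295 payoff=0.0000 vs cont=7.8504 → 7.8504 [wait]  node(3,3) S=348.0975 payoff=0.0000 vs cont=0.0000 → 0.0000 [wait]  ⇒ S*(3)=104.3949
t_2: node(2,0) S=77.2545 payoff=79.0155 vs cont=74.8989 → 79.0155 [stop]  node(2,1) S=141.0700 payoff=15.2000 vs cont=30.3811 → 30.3811 [wait]  node(2,2) S=257.5998 payoff=0.0000 vs cont=4.0545 → 4.0545 [wait]  ⇒ S*(2)=77.2545
t_1: node(1,0) S=104.3949 payoff=51.8751 vs cont=54.6991 → 54.6991 [wait]  node(1,1) S=190.6295 payoff=0.0000 vs cont=17.5447 → 17.5447 [wait]  ⇒ S*(1)=-
t_0: node(0,0) S=141.0700 payoff=15.2000 vs cont=36.2717 → 36.2717 [wait]  ⇒ S*(0)=-

price = 36.2717
boundary = - - 77.2545 104.3949
tree:
36.2717
54.6991 17.5447
79.0155 30.3811 4.0545
99.1000 51.8751 7.8504 0.0000
113.9629 79.0155 15.2000 0.0000 0.0000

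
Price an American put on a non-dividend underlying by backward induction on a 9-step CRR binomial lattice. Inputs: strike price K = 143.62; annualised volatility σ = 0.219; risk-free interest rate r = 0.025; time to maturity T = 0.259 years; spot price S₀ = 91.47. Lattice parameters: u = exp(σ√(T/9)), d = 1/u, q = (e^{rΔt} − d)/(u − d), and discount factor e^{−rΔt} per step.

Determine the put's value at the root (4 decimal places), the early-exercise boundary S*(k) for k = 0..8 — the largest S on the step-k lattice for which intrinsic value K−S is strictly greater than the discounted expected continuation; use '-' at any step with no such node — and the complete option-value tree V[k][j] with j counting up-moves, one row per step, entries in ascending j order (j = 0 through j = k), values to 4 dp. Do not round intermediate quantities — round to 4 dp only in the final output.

Δt=0.02878, u=1.03785, d=0.96353, q=0.50040, disc=e^(-rΔt)=0.99928
k=9 terminal: V=max(K-S,0) → 78.1462 73.0960 67.6563 61.7971 55.4859 48.6879 41.3655 33.4784 24.9829 15.8321
k=8: j=0 S=67.9520 intr=75.6680 cont=75.5647 V=75.6680[EX]; j=1 S=73.1933 intr=70.4267 cont=70.3234 V=70.4267[EX]; j=2 S=78.8389 intr=64.7811 cont=64.6778 V=64.7811[EX]; j=3 S=84.9199 intr=58.7001 cont=58.5968 V=58.7001[EX]; j=4 S=91.4700 intr=52.1500 cont=52.0467 V=52.1500[EX]; j=5 S=98.5253 intr=45.0947 cont=44.9914 V=45.0947[EX]; j=6 S=106.1248 intr=37.4952 cont=37.3919 V=37.4952[EX]; j=7 S=114.3105 intr=29.3095 cont=29.2062 V=29.3095[EX]; j=8 S=123.1275 intr=20.4925 cont=20.3892 V=20.4925[EX]  S*(8)=123.1275
k=7: j=0 S=70.5240 intr=73.0960 cont=72.9927 V=73.0960[EX]; j=1 S=75.9637 intr=67.6563 cont=67.5530 V=67.6563[EX]; j=2 S=81.8229 intr=61.7971 cont=61.6938 V=61.7971[EX]; j=3 S=88.1341 intr=55.4859 cont=55.3826 V=55.4859[EX]; j=4 S=94.9321 intr=48.6879 cont=48.5846 V=48.6879[EX]; j=5 S=102.2545 intr=41.3655 cont=41.2622 V=41.3655[EX]; j=6 S=110.1416 intr=33.4784 cont=33.3751 V=33.4784[EX]; j=7 S=118.6371 intr=24.9829 cont=24.8796 V=24.9829[EX]  S*(7)=118.6371
k=6: j=0 S=73.1933 intr=70.4267 cont=70.3234 V=70.4267[EX]; j=1 S=78.8389 intr=64.7811 cont=64.6778 V=64.7811[EX]; j=2 S=84.9199 intr=58.7001 cont=58.5968 V=58.7001[EX]; j=3 S=91.4700 intr=52.1500 cont=52.0467 V=52.1500[EX]; j=4 S=98.5253 intr=45.0947 cont=44.9914 V=45.0947[EX]; j=5 S=106.1248 intr=37.4952 cont=37.3919 V=37.4952[EX]; j=6 S=114.3105 intr=29.3095 cont=29.2062 V=29.3095[EX]  S*(6)=114.3105
k=5: j=0 S=75.9637 intr=67.6563 cont=67.5530 V=67.6563[EX]; j=1 S=81.8229 intr=61.7971 cont=61.6938 V=61.7971[EX]; j=2 S=88.1341 intr=55.4859 cont=55.3826 V=55.4859[EX]; j=3 S=94.9321 intr=48.6879 cont=48.5846 V=48.6879[EX]; j=4 S=102.2545 intr=41.3655 cont=41.2622 V=41.3655[EX]; j=5 S=110.1416 intr=33.4784 cont=33.3751 V=33.4784[EX]  S*(5)=110.1416
k=4: j=0 S=78.8389 intr=64.7811 cont=64.6778 V=64.7811[EX]; j=1 S=84.9199 intr=58.7001 cont=58.5968 V=58.7001[EX]; j=2 S=91.4700 intr=52.1500 cont=52.0467 V=52.1500[EX]; j=3 S=98.5253 intr=45.0947 cont=44.9914 V=45.0947[EX]; j=4 S=106.1248 intr=37.4952 cont=37.3919 V=37.4952[EX]  S*(4)=106.1248
k=3: j=0 S=81.8229 intr=61.7971 cont=61.6938 V=61.7971[EX]; j=1 S=88.1341 intr=55.4859 cont=55.3826 V=55.4859[EX]; j=2 S=94.9321 intr=48.6879 cont=48.5846 V=48.6879[EX]; j=3 S=102.2545 intr=41.3655 cont=41.2622 V=41.3655[EX]  S*(3)=102.2545
k=2: j=0 S=84.9199 intr=58.7001 cont=58.5968 V=58.7001[EX]; j=1 S=91.4700 intr=52.1500 cont=52.0467 V=52.1500[EX]; j=2 S=98.5253 intr=45.0947 cont=44.9914 V=45.0947[EX]  S*(2)=98.5253
k=1: j=0 S=88.1341 intr=55.4859 cont=55.3826 V=55.4859[EX]; j=1 S=94.9321 intr=48.6879 cont=48.5846 V=48.6879[EX]  S*(1)=94.9321
k=0: j=0 S=91.4700 intr=52.1500 cont=52.0467 V=52.1500[EX]  S*(0)=91.4700

price = 52.1500
boundary = 91.4700 94.9321 98.5253 102.2545 106.1248 110.1416 114.3105 118.6371 123.1275
tree:
52.1500
55.4859 48.6879
58.7001 52.1500 45.0947
61.7971 55.4859 48.6879 41.3655
64.7811 58.7001 52.1500 45.0947 37.4952
67.6563 61.7971 55.4859 48.6879 41.3655 33.4784
70.4267 64.7811 58.7001 52.1500 45.0947 37.4952 29.3095
73.0960 67.6563 61.7971 55.4859 48.6879 41.3655 33.4784 24.9829
75.6680 70.4267 64.7811 58.7001 52.1500 45.0947 37.4952 29.3095 20.4925
78.1462 73.0960 67.6563 61.7971 55.4859 48.6879 41.3655 33.4784 24.9829 15.8321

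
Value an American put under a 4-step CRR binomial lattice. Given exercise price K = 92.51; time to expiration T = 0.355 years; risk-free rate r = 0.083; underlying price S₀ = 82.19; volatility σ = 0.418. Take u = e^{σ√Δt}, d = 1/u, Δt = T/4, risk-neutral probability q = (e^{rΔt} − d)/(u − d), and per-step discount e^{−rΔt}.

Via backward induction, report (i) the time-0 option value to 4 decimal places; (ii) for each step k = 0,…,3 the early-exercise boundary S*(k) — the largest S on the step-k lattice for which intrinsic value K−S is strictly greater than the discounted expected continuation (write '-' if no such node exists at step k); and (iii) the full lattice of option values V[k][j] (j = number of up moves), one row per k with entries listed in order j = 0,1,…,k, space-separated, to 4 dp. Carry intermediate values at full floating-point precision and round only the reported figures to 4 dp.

params: Δt=0.08875 u=1.13261 d=0.88292 q=0.49852 e^(-rΔt)=0.99266
t_4 payoffs: 42.5647 28.4397 10.3200 0.0000 0.0000
t_3: node(3,0) S=56.5687 payoff=35.9413 vs cont=35.2624 → 35.9413 [stop]  node(3,1) S=72.5668 payoff=19.9432 vs cont=19.2643 → 19.9432 [stop]  node(3,2) S=93.0893 payoff=0.0000 vs cont=5.1373 → 5.1373 [wait]  node(3,3) S=119.4159 payoff=0.0000 vs cont=0.0000 → 0.0000 [wait]  ⇒ S*(3)=72.5668
t_2: node(2,0) S=64.0703 payoff=28.4397 vs cont=27.7607 → 28.4397 [stop]  node(2,1) S=82.1900 payoff=10.3200 vs cont=12.4700 → 12.4700 [wait]  node(2,2) S=105.4341 payoff=0.0000 vs cont=2.5574 → 2.5574 [wait]  ⇒ S*(2)=64.0703
t_1: node(1,0) S=72.5668 payoff=19.9432 vs cont=20.3282 → 20.3282 [wait]  node(1,1) S=93.0893 payoff=0.0000 vs cont=7.4731 → 7.4731 [wait]  ⇒ S*(1)=-
t_0: node(0,0) S=82.1900 payoff=10.3200 vs cont=13.8175 → 13.8175 [wait]  ⇒ S*(0)=-

price = 13.8175
boundary = - - 64.0703 72.5668
tree:
13.8175
20.3282 7.4731
28.4397 12.4700 2.5574
35.9413 19.9432 5.1373 0.0000
42.5647 28.4397 10.3200 0.0000 0.0000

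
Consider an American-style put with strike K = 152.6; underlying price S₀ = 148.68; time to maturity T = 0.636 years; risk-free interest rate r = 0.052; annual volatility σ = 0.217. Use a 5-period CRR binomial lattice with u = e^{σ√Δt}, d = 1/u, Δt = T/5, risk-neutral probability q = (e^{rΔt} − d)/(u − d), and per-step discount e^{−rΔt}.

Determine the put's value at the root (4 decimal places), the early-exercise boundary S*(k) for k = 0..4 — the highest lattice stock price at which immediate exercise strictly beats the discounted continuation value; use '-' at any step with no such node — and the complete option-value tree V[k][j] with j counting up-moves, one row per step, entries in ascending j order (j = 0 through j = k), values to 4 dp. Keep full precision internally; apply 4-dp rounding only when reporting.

price = 10.5909
boundary = - - 127.3590 117.8740 127.3590
tree:
10.5909
16.7067 5.1583
25.2410 9.1501 1.5903
34.7260 15.6390 3.3595 0.0000
43.5045 25.2410 7.0971 0.0000 0.0000
51.6293 34.7260 14.9928 0.0000 0.0000 0.0000

Δt=0.12720  u=1.08047  d=0.92553  q=0.52349  discount=0.99341
step 5 (expiry): payoffs max(K−S,0) = 51.6293 34.7260 14.9928 0.0000 0.0000 0.0000
step 4: (k=4,j=0): S=109.0955, (K−S)⁺=43.5045, hold=42.4985 ⇒ V=43.5045 exercise | (k=4,j=1): S=127.3590, (K−S)⁺=25.2410, hold=24.2350 ⇒ V=25.2410 exercise | (k=4,j=2): S=148.6800, (K−S)⁺=3.9200, hold=7.0971 ⇒ V=7.0971 continue | (k=4,j=3): S=173.5703, (K−S)⁺=0.0000, hold=0.0000 ⇒ V=0.0000 continue | (k=4,j=4): S=202.6275, (K−S)⁺=0.0000, hold=0.0000 ⇒ V=0.0000 continue  boundary S*=127.3590
step 3: (k=3,j=0): S=117.8740, (K−S)⁺=34.7260, hold=33.7199 ⇒ V=34.7260 exercise | (k=3,j=1): S=137.6072, (K−S)⁺=14.9928, hold=15.6390 ⇒ V=15.6390 continue | (k=3,j=2): S=160.6438, (K−S)⁺=0.0000, hold=3.3595 ⇒ V=3.3595 continue | (k=3,j=3): S=187.5370, (K−S)⁺=0.0000, hold=0.0000 ⇒ V=0.0000 continue  boundary S*=117.8740
step 2: (k=2,j=0): S=127.3590, (K−S)⁺=25.2410, hold=24.5710 ⇒ V=25.2410 exercise | (k=2,j=1): S=148.6800, (K−S)⁺=3.9200, hold=9.1501 ⇒ V=9.1501 continue | (k=2,j=2): S=173.5703, (K−S)⁺=0.0000, hold=1.5903 ⇒ V=1.5903 continue  boundary S*=127.3590
step 1: (k=1,j=0): S=137.6072, (K−S)⁺=14.9928, hold=16.7067 ⇒ V=16.7067 continue | (k=1,j=1): S=160.6438, (K−S)⁺=0.0000, hold=5.1583 ⇒ V=5.1583 continue  boundary S*=-
step 0: (k=0,j=0): S=148.6800, (K−S)⁺=3.9200, hold=10.5909 ⇒ V=10.5909 continue  boundary S*=-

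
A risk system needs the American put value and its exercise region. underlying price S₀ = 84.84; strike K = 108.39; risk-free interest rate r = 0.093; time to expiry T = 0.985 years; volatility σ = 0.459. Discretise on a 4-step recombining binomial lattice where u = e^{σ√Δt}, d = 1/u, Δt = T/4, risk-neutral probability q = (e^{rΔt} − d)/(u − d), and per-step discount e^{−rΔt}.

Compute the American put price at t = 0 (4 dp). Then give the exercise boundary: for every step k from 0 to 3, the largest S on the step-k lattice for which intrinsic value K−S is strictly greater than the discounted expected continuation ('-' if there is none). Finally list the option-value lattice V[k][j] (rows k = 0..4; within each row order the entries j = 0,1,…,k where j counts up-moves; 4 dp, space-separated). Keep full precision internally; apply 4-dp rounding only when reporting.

price = 27.7136
boundary = - 67.5586 53.7973 67.5586
tree:
27.7136
40.8314 15.5622
54.5927 25.8272 5.7661
65.5509 40.8314 11.6530 0.0000
74.2770 54.5927 23.5500 0.0000 0.0000

Δt=0.24625  u=1.25580  d=0.79631  q=0.49372  discount=0.97736
step 4 (expiry): payoffs max(K−S,0) = 74.2770 54.5927 23.5500 0.0000 0.0000
step 3: (k=3,j=0): S=42.8391, (K−S)⁺=65.5509, hold=63.0969 ⇒ V=65.5509 exercise | (k=3,j=1): S=67.5586, (K−S)⁺=40.8314, hold=38.3774 ⇒ V=40.8314 exercise | (k=3,j=2): S=106.5420, (K−S)⁺=1.8480, hold=11.6530 ⇒ V=11.6530 continue | (k=3,j=3): S=168.0201, (K−S)⁺=0.0000, hold=0.0000 ⇒ V=0.0000 continue  boundary S*=67.5586
step 2: (k=2,j=0): S=53.7973, (K−S)⁺=54.5927, hold=52.1387 ⇒ V=54.5927 exercise | (k=2,j=1): S=84.8400, (K−S)⁺=23.5500, hold=25.8272 ⇒ V=25.8272 continue | (k=2,j=2): S=133.7954, (K−S)⁺=0.0000, hold=5.7661 ⇒ V=5.7661 continue  boundary S*=53.7973
step 1: (k=1,j=0): S=67.5586, (K−S)⁺=40.8314, hold=39.4762 ⇒ V=40.8314 exercise | (k=1,j=1): S=106.5420, (K−S)⁺=1.8480, hold=15.5622 ⇒ V=15.5622 continue  boundary S*=67.5586
step 0: (k=0,j=0): S=84.8400, (K−S)⁺=23.5500, hold=27.7136 ⇒ V=27.7136 continue  boundary S*=-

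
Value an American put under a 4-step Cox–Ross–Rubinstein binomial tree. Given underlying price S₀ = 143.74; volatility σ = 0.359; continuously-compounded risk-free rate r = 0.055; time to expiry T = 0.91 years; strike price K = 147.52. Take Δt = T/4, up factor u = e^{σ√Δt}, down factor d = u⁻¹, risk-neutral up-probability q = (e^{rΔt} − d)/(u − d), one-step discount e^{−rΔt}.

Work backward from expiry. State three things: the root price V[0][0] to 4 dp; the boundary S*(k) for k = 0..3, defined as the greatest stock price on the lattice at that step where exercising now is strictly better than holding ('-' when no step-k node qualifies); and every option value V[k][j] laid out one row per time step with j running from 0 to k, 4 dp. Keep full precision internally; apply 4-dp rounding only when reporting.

params: Δt=0.22750 u=1.18677 d=0.84263 q=0.49388 e^(-rΔt)=0.98757
t_4 payoffs: 75.0569 45.4619 3.7800 0.0000 0.0000
t_3: node(3,0) S=85.9968 payoff=61.5232 vs cont=59.6889 → 61.5232 [stop]  node(3,1) S=121.1191 payoff=26.4009 vs cont=24.5666 → 26.4009 [stop]  node(3,2) S=170.5858 payoff=0.0000 vs cont=1.8893 → 1.8893 [wait]  node(3,3) S=240.2554 payoff=0.0000 vs cont=0.0000 → 0.0000 [wait]  ⇒ S*(3)=121.1191
t_2: node(2,0) S=102.0581 payoff=45.4619 vs cont=43.6276 → 45.4619 [stop]  node(2,1) S=143.7400 payoff=3.7800 vs cont=14.1173 → 14.1173 [wait]  node(2,2) S=202.4454 payoff=0.0000 vs cont=0.9443 → 0.9443 [wait]  ⇒ S*(2)=102.0581
t_1: node(1,0) S=121.1191 payoff=26.4009 vs cont=29.6085 → 29.6085 [wait]  node(1,1) S=170.5858 payoff=0.0000 vs cont=7.5168 → 7.5168 [wait]  ⇒ S*(1)=-
t_0: node(0,0) S=143.7400 payoff=3.7800 vs cont=18.4653 → 18.4653 [wait]  ⇒ S*(0)=-

price = 18.4653
boundary = - - 102.0581 121.1191
tree:
18.4653
29.6085 7.5168
45.4619 14.1173 0.9443
61.5232 26.4009 1.8893 0.0000
75.0569 45.4619 3.7800 0.0000 0.0000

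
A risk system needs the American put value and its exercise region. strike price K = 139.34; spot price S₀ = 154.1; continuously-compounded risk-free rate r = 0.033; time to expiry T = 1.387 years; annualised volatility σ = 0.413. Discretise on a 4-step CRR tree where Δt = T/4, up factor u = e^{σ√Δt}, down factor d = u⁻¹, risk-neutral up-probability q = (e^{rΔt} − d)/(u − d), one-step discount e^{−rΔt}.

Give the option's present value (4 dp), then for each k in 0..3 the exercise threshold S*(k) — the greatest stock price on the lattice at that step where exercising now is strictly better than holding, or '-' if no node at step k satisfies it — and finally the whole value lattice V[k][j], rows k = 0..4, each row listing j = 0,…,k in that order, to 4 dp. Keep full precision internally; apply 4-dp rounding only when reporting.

Δt=0.34675  u=1.27532  d=0.78412  q=0.46293  discount=0.98862
step 4 (expiry): payoffs max(K−S,0) = 81.0860 44.5932 0.0000 0.0000 0.0000
step 3: (k=3,j=0): S=74.2925, (K−S)⁺=65.0475, hold=63.4621 ⇒ V=65.0475 exercise | (k=3,j=1): S=120.8324, (K−S)⁺=18.5076, hold=23.6773 ⇒ V=23.6773 continue | (k=3,j=2): S=196.5268, (K−S)⁺=0.0000, hold=0.0000 ⇒ V=0.0000 continue | (k=3,j=3): S=319.6392, (K−S)⁺=0.0000, hold=0.0000 ⇒ V=0.0000 continue  boundary S*=74.2925
step 2: (k=2,j=0): S=94.7468, (K−S)⁺=44.5932, hold=45.3739 ⇒ V=45.3739 continue | (k=2,j=1): S=154.1000, (K−S)⁺=0.0000, hold=12.5717 ⇒ V=12.5717 continue | (k=2,j=2): S=250.6345, (K−S)⁺=0.0000, hold=0.0000 ⇒ V=0.0000 continue  boundary S*=-
step 1: (k=1,j=0): S=120.8324, (K−S)⁺=18.5076, hold=29.8454 ⇒ V=29.8454 continue | (k=1,j=1): S=196.5268, (K−S)⁺=0.0000, hold=6.6751 ⇒ V=6.6751 continue  boundary S*=-
step 0: (k=0,j=0): S=154.1000, (K−S)⁺=0.0000, hold=18.9017 ⇒ V=18.9017 continue  boundary S*=-

price = 18.9017
boundary = - - - 74.2925
tree:
18.9017
29.8454 6.6751
45.3739 12.5717 0.0000
65.0475 23.6773 0.0000 0.0000
81.0860 44.5932 0.0000 0.0000 0.0000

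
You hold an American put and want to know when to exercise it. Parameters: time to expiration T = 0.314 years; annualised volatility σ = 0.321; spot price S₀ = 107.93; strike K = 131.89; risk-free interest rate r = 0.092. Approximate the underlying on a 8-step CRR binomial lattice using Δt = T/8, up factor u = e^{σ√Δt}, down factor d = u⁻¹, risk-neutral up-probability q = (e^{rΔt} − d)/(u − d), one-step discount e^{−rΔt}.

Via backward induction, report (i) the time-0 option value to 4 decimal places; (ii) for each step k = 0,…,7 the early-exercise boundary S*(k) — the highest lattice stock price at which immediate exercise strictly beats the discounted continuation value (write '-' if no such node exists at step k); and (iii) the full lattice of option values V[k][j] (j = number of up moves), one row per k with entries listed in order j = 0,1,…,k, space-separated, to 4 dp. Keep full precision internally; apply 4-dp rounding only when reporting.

price = 24.0078
boundary = - 101.2799 107.9300 101.2799 107.9300 101.2799 107.9300 115.0168
tree:
24.0078
30.6101 17.8978
36.8505 23.9600 12.2583
42.7064 30.6101 17.4793 7.3790
48.2015 36.8505 23.9600 11.4388 3.5698
53.3580 42.7064 30.6101 17.0037 6.2267 1.0681
58.1968 48.2015 36.8505 23.9600 10.5076 2.1990 0.0000
62.7374 53.3580 42.7064 30.6101 16.8732 4.5274 0.0000 0.0000
66.9982 58.1968 48.2015 36.8505 23.9600 9.3211 0.0000 0.0000 0.0000

Δt=0.03925, u=1.06566, d=0.93838, q=0.51253, disc=e^(-rΔt)=0.99640
k=8 terminal: V=max(K-S,0) → 66.9982 58.1968 48.2015 36.8505 23.9600 9.3211 0.0000 0.0000 0.0000
k=7: j=0 S=69.1526 intr=62.7374 cont=62.2620 V=62.7374[EX]; j=1 S=78.5320 intr=53.3580 cont=52.8826 V=53.3580[EX]; j=2 S=89.1836 intr=42.7064 cont=42.2310 V=42.7064[EX]; j=3 S=101.2799 intr=30.6101 cont=30.1347 V=30.6101[EX]; j=4 S=115.0168 intr=16.8732 cont=16.3978 V=16.8732[EX]; j=5 S=130.6169 intr=1.2731 cont=4.5274 V=4.5274[hold]; j=6 S=148.3329 intr=0.0000 cont=0.0000 V=0.0000[hold]; j=7 S=168.4518 intr=0.0000 cont=0.0000 V=0.0000[hold]  S*(7)=115.0168
k=6: j=0 S=73.6932 intr=58.1968 cont=57.7214 V=58.1968[EX]; j=1 S=83.6885 intr=48.2015 cont=47.7261 V=48.2015[EX]; j=2 S=95.0395 intr=36.8505 cont=36.3751 V=36.8505[EX]; j=3 S=107.9300 intr=23.9600 cont=23.4846 V=23.9600[EX]; j=4 S=122.5689 intr=9.3211 cont=10.5076 V=10.5076[hold]; j=5 S=139.1934 intr=0.0000 cont=2.1990 V=2.1990[hold]; j=6 S=158.0726 intr=0.0000 cont=0.0000 V=0.0000[hold]  S*(6)=107.9300
k=5: j=0 S=78.5320 intr=53.3580 cont=52.8826 V=53.3580[EX]; j=1 S=89.1836 intr=42.7064 cont=42.2310 V=42.7064[EX]; j=2 S=101.2799 intr=30.6101 cont=30.1347 V=30.6101[EX]; j=3 S=115.0168 intr=16.8732 cont=17.0037 V=17.0037[hold]; j=4 S=130.6169 intr=1.2731 cont=6.2267 V=6.2267[hold]; j=5 S=148.3329 intr=0.0000 cont=1.0681 V=1.0681[hold]  S*(5)=101.2799
k=4: j=0 S=83.6885 intr=48.2015 cont=47.7261 V=48.2015[EX]; j=1 S=95.0395 intr=36.8505 cont=36.3751 V=36.8505[EX]; j=2 S=107.9300 intr=23.9600 cont=23.5513 V=23.9600[EX]; j=3 S=122.5689 intr=9.3211 cont=11.4388 V=11.4388[hold]; j=4 S=139.1934 intr=0.0000 cont=3.5698 V=3.5698[hold]  S*(4)=107.9300
k=3: j=0 S=89.1836 intr=42.7064 cont=42.2310 V=42.7064[EX]; j=1 S=101.2799 intr=30.6101 cont=30.1347 V=30.6101[EX]; j=2 S=115.0168 intr=16.8732 cont=17.4793 V=17.4793[hold]; j=3 S=130.6169 intr=1.2731 cont=7.3790 V=7.3790[hold]  S*(3)=101.2799
k=2: j=0 S=95.0395 intr=36.8505 cont=36.3751 V=36.8505[EX]; j=1 S=107.9300 intr=23.9600 cont=23.7941 V=23.9600[EX]; j=2 S=122.5689 intr=9.3211 cont=12.2583 V=12.2583[hold]  S*(2)=107.9300
k=1: j=0 S=101.2799 intr=30.6101 cont=30.1347 V=30.6101[EX]; j=1 S=115.0168 intr=16.8732 cont=17.8978 V=17.8978[hold]  S*(1)=101.2799
k=0: j=0 S=107.9300 intr=23.9600 cont=24.0078 V=24.0078[hold]  S*(0)=-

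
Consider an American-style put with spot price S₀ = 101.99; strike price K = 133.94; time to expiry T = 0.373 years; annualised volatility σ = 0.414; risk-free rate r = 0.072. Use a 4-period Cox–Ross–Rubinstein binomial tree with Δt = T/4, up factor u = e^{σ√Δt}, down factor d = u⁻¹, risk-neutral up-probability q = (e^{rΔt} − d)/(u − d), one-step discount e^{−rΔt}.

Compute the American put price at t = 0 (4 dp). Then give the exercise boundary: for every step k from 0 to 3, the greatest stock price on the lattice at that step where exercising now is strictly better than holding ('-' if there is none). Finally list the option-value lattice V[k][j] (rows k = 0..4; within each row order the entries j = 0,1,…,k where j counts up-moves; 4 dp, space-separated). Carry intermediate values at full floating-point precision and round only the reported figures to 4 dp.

price = 32.3457
boundary = - 89.8779 101.9900 115.7343
tree:
32.3457
44.0621 20.8332
54.7358 31.9500 9.7757
64.1419 44.0621 18.2057 1.3088
72.4309 54.7358 31.9500 2.6091 0.0000

Δt=0.09325  u=1.13476  d=0.88124  q=0.49501  discount=0.99331
step 4 (expiry): payoffs max(K−S,0) = 72.4309 54.7358 31.9500 2.6091 0.0000
step 3: (k=3,j=0): S=69.7981, (K−S)⁺=64.1419, hold=63.2456 ⇒ V=64.1419 exercise | (k=3,j=1): S=89.8779, (K−S)⁺=44.0621, hold=43.1658 ⇒ V=44.0621 exercise | (k=3,j=2): S=115.7343, (K−S)⁺=18.2057, hold=17.3094 ⇒ V=18.2057 exercise | (k=3,j=3): S=149.0293, (K−S)⁺=0.0000, hold=1.3088 ⇒ V=1.3088 continue  boundary S*=115.7343
step 2: (k=2,j=0): S=79.2042, (K−S)⁺=54.7358, hold=53.8395 ⇒ V=54.7358 exercise | (k=2,j=1): S=101.9900, (K−S)⁺=31.9500, hold=31.0537 ⇒ V=31.9500 exercise | (k=2,j=2): S=131.3309, (K−S)⁺=2.6091, hold=9.7757 ⇒ V=9.7757 continue  boundary S*=101.9900
step 1: (k=1,j=0): S=89.8779, (K−S)⁺=44.0621, hold=43.1658 ⇒ V=44.0621 exercise | (k=1,j=1): S=115.7343, (K−S)⁺=18.2057, hold=20.8332 ⇒ V=20.8332 continue  boundary S*=89.8779
step 0: (k=0,j=0): S=101.9900, (K−S)⁺=31.9500, hold=32.3457 ⇒ V=32.3457 continue  boundary S*=-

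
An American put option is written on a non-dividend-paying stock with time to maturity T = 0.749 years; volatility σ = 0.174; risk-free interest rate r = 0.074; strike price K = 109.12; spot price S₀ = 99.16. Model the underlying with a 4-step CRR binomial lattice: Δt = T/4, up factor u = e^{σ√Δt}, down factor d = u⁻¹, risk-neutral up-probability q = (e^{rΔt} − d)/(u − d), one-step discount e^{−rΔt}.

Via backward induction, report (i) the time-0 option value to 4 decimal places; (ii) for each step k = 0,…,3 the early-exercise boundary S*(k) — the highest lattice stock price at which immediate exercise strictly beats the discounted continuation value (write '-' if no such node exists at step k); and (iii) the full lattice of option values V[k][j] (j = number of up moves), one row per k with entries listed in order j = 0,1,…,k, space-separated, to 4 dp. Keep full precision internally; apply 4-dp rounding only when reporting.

params: Δt=0.18725 u=1.07820 d=0.92747 q=0.57375 e^(-rΔt)=0.98624
t_4 payoffs: 35.7468 23.8224 9.9600 0.0000 0.0000
t_3: node(3,0) S=79.1111 payoff=30.0089 vs cont=28.5073 → 30.0089 [stop]  node(3,1) S=91.9680 payoff=17.1520 vs cont=15.6504 → 17.1520 [stop]  node(3,2) S=106.9144 payoff=2.2056 vs cont=4.1870 → 4.1870 [wait]  node(3,3) S=124.2899 payoff=0.0000 vs cont=0.0000 → 0.0000 [wait]  ⇒ S*(3)=91.9680
t_2: node(2,0) S=85.2976 payoff=23.8224 vs cont=22.3208 → 23.8224 [stop]  node(2,1) S=99.1600 payoff=9.9600 vs cont=9.5796 → 9.9600 [stop]  node(2,2) S=115.2752 payoff=0.0000 vs cont=1.7601 → 1.7601 [wait]  ⇒ S*(2)=99.1600
t_1: node(1,0) S=91.9680 payoff=17.1520 vs cont=15.6504 → 17.1520 [stop]  node(1,1) S=106.9144 payoff=2.2056 vs cont=5.1830 → 5.1830 [wait]  ⇒ S*(1)=91.9680
t_0: node(0,0) S=99.1600 payoff=9.9600 vs cont=10.1432 → 10.1432 [wait]  ⇒ S*(0)=-

price = 10.1432
boundary = - 91.9680 99.1600 91.9680
tree:
10.1432
17.1520 5.1830
23.8224 9.9600 1.7601
30.0089 17.1520 4.1870 0.0000
35.7468 23.8224 9.9600 0.0000 0.0000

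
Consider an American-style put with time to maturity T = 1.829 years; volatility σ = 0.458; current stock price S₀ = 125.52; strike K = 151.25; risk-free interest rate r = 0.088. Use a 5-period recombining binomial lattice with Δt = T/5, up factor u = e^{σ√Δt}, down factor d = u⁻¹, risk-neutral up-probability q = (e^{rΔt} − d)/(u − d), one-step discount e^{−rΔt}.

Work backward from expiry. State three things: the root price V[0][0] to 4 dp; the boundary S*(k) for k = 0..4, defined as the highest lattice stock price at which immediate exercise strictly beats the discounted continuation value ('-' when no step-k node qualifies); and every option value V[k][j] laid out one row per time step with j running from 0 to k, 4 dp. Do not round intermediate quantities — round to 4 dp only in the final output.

price = 37.2750
boundary = - 95.1505 72.1289 95.1505 72.1289
tree:
37.2750
56.0995 20.1334
79.1211 34.2300 6.7769
96.5726 56.0995 13.7091 0.0000
109.8017 79.1211 27.7321 0.0000 0.0000
119.8301 96.5726 56.0995 0.0000 0.0000 0.0000

params: Δt=0.36580 u=1.31917 d=0.75805 q=0.48949 e^(-rΔt)=0.96832
t_5 payoffs: 119.8301 96.5726 56.0995 0.0000 0.0000 0.0000
t_4: node(4,0) S=41.4483 payoff=109.8017 vs cont=105.0105 → 109.8017 [stop]  node(4,1) S=72.1289 payoff=79.1211 vs cont=74.3298 → 79.1211 [stop]  node(4,2) S=125.5200 payoff=25.7300 vs cont=27.7321 → 27.7321 [wait]  node(4,3) S=218.4320 payoff=0.0000 vs cont=0.0000 → 0.0000 [wait]  node(4,4) S=380.1190 payoff=0.0000 vs cont=0.0000 → 0.0000 [wait]  ⇒ S*(4)=72.1289
t_3: node(3,0) S=54.6774 payoff=96.5726 vs cont=91.7813 → 96.5726 [stop]  node(3,1) S=95.1505 payoff=56.0995 vs cont=52.2572 → 56.0995 [stop]  node(3,2) S=165.5826 payoff=0.0000 vs cont=13.7091 → 13.7091 [wait]  node(3,3) S=288.1495 payoff=0.0000 vs cont=0.0000 → 0.0000 [wait]  ⇒ S*(3)=95.1505
t_2: node(2,0) S=72.1289 payoff=79.1211 vs cont=74.3298 → 79.1211 [stop]  node(2,1) S=125.5200 payoff=25.7300 vs cont=34.2300 → 34.2300 [wait]  node(2,2) S=218.4320 payoff=0.0000 vs cont=6.7769 → 6.7769 [wait]  ⇒ S*(2)=72.1289
t_1: node(1,0) S=95.1505 payoff=56.0995 vs cont=55.3371 → 56.0995 [stop]  node(1,1) S=165.5826 payoff=0.0000 vs cont=20.1334 → 20.1334 [wait]  ⇒ S*(1)=95.1505
t_0: node(0,0) S=125.5200 payoff=25.7300 vs cont=37.2750 → 37.2750 [wait]  ⇒ S*(0)=-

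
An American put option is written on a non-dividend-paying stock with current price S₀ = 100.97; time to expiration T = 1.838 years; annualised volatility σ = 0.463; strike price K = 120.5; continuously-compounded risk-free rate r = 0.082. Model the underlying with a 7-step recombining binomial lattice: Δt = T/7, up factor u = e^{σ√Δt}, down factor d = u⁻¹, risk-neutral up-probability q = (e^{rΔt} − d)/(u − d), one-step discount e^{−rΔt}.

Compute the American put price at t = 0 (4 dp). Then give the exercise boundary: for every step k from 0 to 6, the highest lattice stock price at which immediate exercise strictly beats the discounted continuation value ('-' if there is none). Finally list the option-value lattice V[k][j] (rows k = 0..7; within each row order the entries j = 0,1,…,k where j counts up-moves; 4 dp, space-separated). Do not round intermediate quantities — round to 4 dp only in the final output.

price = 29.9584
boundary = - - 62.8232 49.5546 62.8232 79.6446 62.8232
tree:
29.9584
42.2866 18.2815
57.6768 27.9283 8.9135
70.9454 41.1069 15.2627 2.6081
81.4116 57.6768 25.4502 5.1887 0.0000
89.6672 70.9454 40.8554 10.3226 0.0000 0.0000
96.1793 81.4116 57.6768 20.5362 0.0000 0.0000 0.0000
101.3160 89.6672 70.9454 40.8554 0.0000 0.0000 0.0000 0.0000

Δt=0.26257  u=1.26776  d=0.78879  q=0.48640  discount=0.97870
step 7 (expiry): payoffs max(K−S,0) = 101.3160 89.6672 70.9454 40.8554 0.0000 0.0000 0.0000 0.0000
step 6: (k=6,j=0): S=24.3207, (K−S)⁺=96.1793, hold=93.6126 ⇒ V=96.1793 exercise | (k=6,j=1): S=39.0884, (K−S)⁺=81.4116, hold=78.8448 ⇒ V=81.4116 exercise | (k=6,j=2): S=62.8232, (K−S)⁺=57.6768, hold=55.1100 ⇒ V=57.6768 exercise | (k=6,j=3): S=100.9700, (K−S)⁺=19.5300, hold=20.5362 ⇒ V=20.5362 continue | (k=6,j=4): S=162.2798, (K−S)⁺=0.0000, hold=0.0000 ⇒ V=0.0000 continue | (k=6,j=5): S=260.8173, (K−S)⁺=0.0000, hold=0.0000 ⇒ V=0.0000 continue | (k=6,j=6): S=419.1876, (K−S)⁺=0.0000, hold=0.0000 ⇒ V=0.0000 continue  boundary S*=62.8232
step 5: (k=5,j=0): S=30.8328, (K−S)⁺=89.6672, hold=87.1005 ⇒ V=89.6672 exercise | (k=5,j=1): S=49.5546, (K−S)⁺=70.9454, hold=68.3786 ⇒ V=70.9454 exercise | (k=5,j=2): S=79.6446, (K−S)⁺=40.8554, hold=38.7676 ⇒ V=40.8554 exercise | (k=5,j=3): S=128.0054, (K−S)⁺=0.0000, hold=10.3226 ⇒ V=10.3226 continue | (k=5,j=4): S=205.7313, (K−S)⁺=0.0000, hold=0.0000 ⇒ V=0.0000 continue | (k=5,j=5): S=330.6530, (K−S)⁺=0.0000, hold=0.0000 ⇒ V=0.0000 continue  boundary S*=79.6446
step 4: (k=4,j=0): S=39.0884, (K−S)⁺=81.4116, hold=78.8448 ⇒ V=81.4116 exercise | (k=4,j=1): S=62.8232, (K−S)⁺=57.6768, hold=55.1100 ⇒ V=57.6768 exercise | (k=4,j=2): S=100.9700, (K−S)⁺=19.5300, hold=25.4502 ⇒ V=25.4502 continue | (k=4,j=3): S=162.2798, (K−S)⁺=0.0000, hold=5.1887 ⇒ V=5.1887 continue | (k=4,j=4): S=260.8173, (K−S)⁺=0.0000, hold=0.0000 ⇒ V=0.0000 continue  boundary S*=62.8232
step 3: (k=3,j=0): S=49.5546, (K−S)⁺=70.9454, hold=68.3786 ⇒ V=70.9454 exercise | (k=3,j=1): S=79.6446, (K−S)⁺=40.8554, hold=41.1069 ⇒ V=41.1069 continue | (k=3,j=2): S=128.0054, (K−S)⁺=0.0000, hold=15.2627 ⇒ V=15.2627 continue | (k=3,j=3): S=205.7313, (K−S)⁺=0.0000, hold=2.6081 ⇒ V=2.6081 continue  boundary S*=49.5546
step 2: (k=2,j=0): S=62.8232, (K−S)⁺=57.6768, hold=55.2298 ⇒ V=57.6768 exercise | (k=2,j=1): S=100.9700, (K−S)⁺=19.5300, hold=27.9283 ⇒ V=27.9283 continue | (k=2,j=2): S=162.2798, (K−S)⁺=0.0000, hold=8.9135 ⇒ V=8.9135 continue  boundary S*=62.8232
step 1: (k=1,j=0): S=79.6446, (K−S)⁺=40.8554, hold=42.2866 ⇒ V=42.2866 continue | (k=1,j=1): S=128.0054, (K−S)⁺=0.0000, hold=18.2815 ⇒ V=18.2815 continue  boundary S*=-
step 0: (k=0,j=0): S=100.9700, (K−S)⁺=19.5300, hold=29.9584 ⇒ V=29.9584 continue  boundary S*=-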